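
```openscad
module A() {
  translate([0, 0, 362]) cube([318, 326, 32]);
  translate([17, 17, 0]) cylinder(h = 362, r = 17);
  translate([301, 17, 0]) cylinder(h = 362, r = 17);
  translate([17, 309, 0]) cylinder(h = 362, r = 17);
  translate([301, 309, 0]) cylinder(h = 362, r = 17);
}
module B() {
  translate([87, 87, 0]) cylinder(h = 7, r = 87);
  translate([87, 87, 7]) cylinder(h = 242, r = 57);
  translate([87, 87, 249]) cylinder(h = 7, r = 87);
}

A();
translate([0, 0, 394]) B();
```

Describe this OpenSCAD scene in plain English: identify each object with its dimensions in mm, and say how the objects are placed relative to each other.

A is a four-legged stool. The seat is a 318×326×32 mm slab whose top surface is at z = 394 mm; four round legs, each 34 mm in diameter, run from the floor (z = 0) to the underside of the seat, each leg's axis is inset half a diameter from the nearest pair of seat edges (so the leg's bounding box is flush with the corner).

B is a spool: two coaxial disc flanges of radius 87 mm and thickness 7 mm, joined by a core cylinder of radius 57 mm and height 242 mm. The lower flange rests on z = 0 and the three cylinders share a vertical axis.

The spool is on top of the stool.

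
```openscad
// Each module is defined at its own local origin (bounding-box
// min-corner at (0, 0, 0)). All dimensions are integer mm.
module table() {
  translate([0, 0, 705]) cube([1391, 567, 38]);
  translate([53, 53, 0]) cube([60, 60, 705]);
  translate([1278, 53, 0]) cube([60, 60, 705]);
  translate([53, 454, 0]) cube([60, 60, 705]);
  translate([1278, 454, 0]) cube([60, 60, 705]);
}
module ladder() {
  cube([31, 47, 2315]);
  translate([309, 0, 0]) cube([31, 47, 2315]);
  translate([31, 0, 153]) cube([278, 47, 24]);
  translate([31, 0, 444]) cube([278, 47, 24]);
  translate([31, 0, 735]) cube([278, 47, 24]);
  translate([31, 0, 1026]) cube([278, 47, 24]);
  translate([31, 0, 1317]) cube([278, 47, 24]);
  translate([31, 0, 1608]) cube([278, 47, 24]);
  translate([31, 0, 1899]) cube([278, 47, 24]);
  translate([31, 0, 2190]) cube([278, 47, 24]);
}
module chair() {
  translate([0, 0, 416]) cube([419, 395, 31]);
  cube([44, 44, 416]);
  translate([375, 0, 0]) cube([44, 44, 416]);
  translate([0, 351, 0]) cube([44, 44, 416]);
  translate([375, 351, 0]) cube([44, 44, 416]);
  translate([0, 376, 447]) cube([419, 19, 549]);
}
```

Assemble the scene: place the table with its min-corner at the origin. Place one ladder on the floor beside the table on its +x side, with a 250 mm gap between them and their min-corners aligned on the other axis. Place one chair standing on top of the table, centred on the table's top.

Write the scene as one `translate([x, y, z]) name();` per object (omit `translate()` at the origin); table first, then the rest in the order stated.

table();
translate([1641, 0, 0]) ladder();
translate([486, 86, 743]) chair();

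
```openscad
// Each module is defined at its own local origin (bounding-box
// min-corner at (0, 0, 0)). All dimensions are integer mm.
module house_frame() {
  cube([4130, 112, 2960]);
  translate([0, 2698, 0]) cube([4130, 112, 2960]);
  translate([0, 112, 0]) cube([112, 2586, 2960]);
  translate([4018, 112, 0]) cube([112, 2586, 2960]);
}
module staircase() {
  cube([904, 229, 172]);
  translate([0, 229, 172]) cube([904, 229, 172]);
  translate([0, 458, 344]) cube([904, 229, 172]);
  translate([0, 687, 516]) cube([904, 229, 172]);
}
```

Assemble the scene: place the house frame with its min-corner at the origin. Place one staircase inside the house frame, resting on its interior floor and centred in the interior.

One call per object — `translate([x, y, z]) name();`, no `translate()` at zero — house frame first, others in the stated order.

house_frame();
translate([1613, 947, 0]) staircase();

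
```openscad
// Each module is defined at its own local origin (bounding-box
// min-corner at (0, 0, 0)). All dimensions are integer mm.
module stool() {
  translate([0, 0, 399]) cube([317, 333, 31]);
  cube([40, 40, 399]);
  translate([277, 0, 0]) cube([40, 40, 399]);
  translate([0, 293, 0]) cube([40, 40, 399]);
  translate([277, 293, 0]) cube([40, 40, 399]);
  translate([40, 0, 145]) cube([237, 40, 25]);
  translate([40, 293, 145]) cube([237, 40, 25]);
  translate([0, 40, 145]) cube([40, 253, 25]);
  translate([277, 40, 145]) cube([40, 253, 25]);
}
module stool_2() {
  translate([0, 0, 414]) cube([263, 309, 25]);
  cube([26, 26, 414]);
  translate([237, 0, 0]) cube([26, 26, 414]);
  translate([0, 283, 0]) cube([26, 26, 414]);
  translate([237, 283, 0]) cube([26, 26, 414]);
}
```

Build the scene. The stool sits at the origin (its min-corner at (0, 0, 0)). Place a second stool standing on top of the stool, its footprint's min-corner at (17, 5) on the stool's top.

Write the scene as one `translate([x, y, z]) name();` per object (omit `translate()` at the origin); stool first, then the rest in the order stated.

stool();
translate([17, 5, 430]) stool_2();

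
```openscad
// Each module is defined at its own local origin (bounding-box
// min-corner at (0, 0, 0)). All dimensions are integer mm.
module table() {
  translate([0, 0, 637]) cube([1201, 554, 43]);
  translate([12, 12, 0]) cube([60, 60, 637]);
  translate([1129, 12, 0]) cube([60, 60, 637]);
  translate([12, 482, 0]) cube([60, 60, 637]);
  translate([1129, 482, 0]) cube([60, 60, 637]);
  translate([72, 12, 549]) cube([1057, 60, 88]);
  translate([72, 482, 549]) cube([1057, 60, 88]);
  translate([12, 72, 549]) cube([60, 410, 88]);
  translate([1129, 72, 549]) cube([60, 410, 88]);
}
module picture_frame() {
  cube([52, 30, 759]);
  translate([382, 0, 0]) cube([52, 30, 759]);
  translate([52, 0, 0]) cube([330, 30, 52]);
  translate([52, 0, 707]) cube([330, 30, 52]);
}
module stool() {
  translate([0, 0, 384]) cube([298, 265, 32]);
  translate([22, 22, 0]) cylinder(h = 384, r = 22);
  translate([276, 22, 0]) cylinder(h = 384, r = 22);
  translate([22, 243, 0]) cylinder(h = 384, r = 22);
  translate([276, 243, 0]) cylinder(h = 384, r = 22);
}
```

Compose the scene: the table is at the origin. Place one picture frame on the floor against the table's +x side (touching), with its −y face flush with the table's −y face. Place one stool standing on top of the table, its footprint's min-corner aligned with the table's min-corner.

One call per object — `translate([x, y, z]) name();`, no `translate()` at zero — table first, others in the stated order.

table();
translate([1201, 0, 0]) picture_frame();
translate([0, 0, 680]) stool();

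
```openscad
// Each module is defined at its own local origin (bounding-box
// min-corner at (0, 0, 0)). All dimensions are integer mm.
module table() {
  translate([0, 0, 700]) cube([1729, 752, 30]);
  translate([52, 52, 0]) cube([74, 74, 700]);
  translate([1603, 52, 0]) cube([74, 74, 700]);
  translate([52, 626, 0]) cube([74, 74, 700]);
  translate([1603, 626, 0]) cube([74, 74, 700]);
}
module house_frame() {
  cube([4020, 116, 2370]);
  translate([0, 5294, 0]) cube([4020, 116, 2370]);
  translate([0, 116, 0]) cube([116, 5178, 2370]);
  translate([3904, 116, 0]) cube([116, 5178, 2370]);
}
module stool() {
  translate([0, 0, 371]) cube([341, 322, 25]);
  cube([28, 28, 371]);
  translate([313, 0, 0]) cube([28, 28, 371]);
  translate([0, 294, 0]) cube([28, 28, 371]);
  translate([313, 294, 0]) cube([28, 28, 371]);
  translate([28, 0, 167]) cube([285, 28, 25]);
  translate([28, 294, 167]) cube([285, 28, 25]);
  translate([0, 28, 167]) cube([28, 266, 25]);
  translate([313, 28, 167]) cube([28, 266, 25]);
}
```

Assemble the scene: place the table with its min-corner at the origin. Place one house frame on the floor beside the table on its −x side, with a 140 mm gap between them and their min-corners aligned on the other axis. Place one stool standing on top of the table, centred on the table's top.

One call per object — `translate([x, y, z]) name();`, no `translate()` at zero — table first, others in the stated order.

table();
translate([-4160, 0, 0]) house_frame();
translate([694, 215, 730]) stool();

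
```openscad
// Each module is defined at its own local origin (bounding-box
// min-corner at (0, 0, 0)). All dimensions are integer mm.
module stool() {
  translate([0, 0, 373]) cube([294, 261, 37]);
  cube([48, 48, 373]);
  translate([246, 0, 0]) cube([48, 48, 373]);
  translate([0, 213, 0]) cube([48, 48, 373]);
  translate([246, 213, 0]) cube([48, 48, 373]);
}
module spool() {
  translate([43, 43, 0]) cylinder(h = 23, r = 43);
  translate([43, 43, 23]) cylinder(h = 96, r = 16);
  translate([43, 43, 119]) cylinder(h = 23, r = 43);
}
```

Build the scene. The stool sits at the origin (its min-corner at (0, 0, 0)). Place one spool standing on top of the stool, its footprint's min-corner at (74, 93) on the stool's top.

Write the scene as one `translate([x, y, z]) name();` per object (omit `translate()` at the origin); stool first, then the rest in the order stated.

stool();
translate([74, 93, 410]) spool();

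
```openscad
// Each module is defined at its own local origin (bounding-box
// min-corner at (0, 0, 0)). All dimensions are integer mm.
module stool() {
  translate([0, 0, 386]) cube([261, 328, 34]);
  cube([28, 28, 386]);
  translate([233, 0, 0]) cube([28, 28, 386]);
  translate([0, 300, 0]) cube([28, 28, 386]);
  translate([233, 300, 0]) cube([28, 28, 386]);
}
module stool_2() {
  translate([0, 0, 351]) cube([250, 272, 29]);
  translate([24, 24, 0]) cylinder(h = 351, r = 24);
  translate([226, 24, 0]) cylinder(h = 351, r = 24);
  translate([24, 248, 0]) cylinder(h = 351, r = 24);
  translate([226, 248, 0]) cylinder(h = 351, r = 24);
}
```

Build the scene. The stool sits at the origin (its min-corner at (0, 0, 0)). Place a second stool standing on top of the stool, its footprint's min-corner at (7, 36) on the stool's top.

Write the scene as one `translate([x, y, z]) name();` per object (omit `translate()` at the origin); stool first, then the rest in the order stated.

stool();
translate([7, 36, 420]) stool_2();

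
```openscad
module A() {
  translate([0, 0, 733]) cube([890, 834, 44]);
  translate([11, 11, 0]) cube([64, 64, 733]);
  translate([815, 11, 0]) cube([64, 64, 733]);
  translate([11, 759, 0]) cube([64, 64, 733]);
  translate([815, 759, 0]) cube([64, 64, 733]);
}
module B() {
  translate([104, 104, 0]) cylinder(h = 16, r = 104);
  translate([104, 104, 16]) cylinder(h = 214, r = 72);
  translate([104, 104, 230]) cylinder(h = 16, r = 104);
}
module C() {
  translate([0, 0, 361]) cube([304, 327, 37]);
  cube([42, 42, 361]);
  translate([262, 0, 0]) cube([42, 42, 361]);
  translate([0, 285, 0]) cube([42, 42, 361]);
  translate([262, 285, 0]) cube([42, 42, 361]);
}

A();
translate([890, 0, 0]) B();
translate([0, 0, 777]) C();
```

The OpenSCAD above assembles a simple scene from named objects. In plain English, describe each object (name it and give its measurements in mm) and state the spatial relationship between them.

A is a table with a 890×834 mm rectangular top, 44 mm thick, top surface at z = 777 mm, supported by four 64×64 mm square legs, each inset 11 mm from the nearest pair of top edges, running from the floor.

B is a spool: two coaxial disc flanges of radius 104 mm and thickness 16 mm, joined by a core cylinder of radius 72 mm and height 214 mm. The lower flange rests on z = 0 and the three cylinders share a vertical axis.

C is a four-legged stool. The seat is a 304×327×37 mm slab whose top surface is at z = 398 mm; four square legs, each 42×42 mm in cross-section, run from the floor (z = 0) to the underside of the seat, each flush with a corner of the seat.

The spool is against the table's +x side, with their −y faces flush. The stool is on top of the table.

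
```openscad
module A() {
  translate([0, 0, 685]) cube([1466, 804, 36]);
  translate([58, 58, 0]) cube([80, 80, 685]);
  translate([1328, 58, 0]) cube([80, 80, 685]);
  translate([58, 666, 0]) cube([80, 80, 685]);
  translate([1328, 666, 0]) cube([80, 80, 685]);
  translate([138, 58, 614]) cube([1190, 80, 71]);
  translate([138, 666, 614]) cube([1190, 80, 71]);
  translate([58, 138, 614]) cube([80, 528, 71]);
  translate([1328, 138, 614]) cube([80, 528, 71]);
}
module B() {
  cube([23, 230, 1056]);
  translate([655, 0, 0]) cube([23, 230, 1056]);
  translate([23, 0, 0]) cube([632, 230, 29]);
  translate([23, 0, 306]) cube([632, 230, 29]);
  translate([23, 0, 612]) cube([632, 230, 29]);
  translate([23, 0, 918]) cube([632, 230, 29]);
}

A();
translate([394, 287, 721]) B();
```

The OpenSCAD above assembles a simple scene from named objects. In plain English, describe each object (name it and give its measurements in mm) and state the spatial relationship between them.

A is a rectangular dining table. The top is 1466×804×36 mm with its upper surface at z = 721 mm. It stands on four 80×80 mm square legs, each inset 58 mm from the nearest pair of top edges, running from the floor to the underside of the top. Four apron rails, 80 mm thick and 71 mm tall, run between adjacent legs with their top edges flush with the underside of the top and their outer faces flush with the legs' outer faces.

B is a bookshelf 678 mm wide overall, 230 mm deep and 1056 mm tall. The two sides are 23 mm thick vertical panels. 4 horizontal shelves of 29 mm thickness span between the inner faces of the sides; the lowest shelf sits on the floor and shelves are stacked with a clear vertical gap of 277 mm between each pair.

The bookshelf is on top of the table, centred.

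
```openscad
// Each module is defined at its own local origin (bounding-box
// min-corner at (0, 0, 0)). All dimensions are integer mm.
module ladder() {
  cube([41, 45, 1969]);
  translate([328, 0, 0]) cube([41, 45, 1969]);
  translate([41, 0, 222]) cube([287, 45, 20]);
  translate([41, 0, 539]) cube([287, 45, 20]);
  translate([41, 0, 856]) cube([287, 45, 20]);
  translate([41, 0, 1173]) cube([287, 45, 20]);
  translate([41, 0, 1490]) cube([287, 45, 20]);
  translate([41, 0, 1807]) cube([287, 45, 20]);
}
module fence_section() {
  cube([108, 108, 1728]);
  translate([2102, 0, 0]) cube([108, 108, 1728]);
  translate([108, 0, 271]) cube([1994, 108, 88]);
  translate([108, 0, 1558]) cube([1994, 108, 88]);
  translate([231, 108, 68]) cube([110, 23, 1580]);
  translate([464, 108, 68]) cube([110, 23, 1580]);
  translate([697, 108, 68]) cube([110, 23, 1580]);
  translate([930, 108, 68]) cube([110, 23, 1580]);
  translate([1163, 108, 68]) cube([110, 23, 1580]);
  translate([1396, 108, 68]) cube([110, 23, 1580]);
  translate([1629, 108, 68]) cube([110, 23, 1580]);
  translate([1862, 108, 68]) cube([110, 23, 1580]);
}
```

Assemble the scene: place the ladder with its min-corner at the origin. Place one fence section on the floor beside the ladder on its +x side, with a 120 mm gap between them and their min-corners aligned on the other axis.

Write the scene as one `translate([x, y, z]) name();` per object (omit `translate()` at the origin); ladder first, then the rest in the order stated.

ladder();
translate([489, 0, 0]) fence_section();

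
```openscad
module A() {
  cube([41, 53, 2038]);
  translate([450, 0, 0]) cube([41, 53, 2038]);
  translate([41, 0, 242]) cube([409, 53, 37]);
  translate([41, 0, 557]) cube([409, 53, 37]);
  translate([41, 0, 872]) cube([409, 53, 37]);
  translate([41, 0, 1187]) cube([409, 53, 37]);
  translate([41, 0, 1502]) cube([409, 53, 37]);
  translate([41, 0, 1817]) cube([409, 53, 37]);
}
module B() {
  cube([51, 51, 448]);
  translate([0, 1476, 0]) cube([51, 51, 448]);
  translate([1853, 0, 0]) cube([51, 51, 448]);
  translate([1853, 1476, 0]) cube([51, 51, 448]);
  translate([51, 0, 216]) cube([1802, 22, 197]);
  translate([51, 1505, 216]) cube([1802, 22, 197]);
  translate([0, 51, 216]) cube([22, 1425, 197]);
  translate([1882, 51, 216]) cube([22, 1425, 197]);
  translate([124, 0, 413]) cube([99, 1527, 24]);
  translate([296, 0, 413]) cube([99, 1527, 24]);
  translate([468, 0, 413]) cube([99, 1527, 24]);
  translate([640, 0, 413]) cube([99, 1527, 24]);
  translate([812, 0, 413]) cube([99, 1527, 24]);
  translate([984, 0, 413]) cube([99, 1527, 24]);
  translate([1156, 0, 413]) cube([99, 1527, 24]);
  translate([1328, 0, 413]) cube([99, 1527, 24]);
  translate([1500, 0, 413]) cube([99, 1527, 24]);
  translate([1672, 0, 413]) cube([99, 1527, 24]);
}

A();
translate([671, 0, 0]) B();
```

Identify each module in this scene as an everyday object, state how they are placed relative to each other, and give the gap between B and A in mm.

A is a ladder. B is a bed frame. The bed frame is on the floor beside the ladder on its +x side. The gap between the bed frame and the ladder is 180 mm.

The bed frame's nearest face is 180 mm from the ladder's +x face.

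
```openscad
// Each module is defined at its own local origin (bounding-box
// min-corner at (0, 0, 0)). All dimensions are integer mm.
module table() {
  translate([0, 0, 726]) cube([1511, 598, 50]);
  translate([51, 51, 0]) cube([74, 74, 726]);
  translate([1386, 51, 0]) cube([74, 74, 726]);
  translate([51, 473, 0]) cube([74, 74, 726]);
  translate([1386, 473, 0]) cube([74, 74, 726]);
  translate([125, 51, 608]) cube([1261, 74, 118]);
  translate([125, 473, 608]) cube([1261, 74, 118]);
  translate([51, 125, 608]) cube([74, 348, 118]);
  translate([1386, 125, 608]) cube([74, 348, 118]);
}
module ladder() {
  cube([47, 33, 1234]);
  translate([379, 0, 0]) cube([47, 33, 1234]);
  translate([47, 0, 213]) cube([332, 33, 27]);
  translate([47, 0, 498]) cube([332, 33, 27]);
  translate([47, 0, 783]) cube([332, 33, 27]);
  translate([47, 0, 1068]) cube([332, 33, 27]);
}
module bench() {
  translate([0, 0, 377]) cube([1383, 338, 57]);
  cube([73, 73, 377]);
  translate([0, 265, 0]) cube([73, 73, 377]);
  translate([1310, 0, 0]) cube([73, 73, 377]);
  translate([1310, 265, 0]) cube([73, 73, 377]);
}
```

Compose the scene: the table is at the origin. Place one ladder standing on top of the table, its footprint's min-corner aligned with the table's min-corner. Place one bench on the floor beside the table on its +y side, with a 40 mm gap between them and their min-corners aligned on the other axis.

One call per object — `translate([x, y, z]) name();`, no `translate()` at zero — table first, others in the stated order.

table();
translate([0, 0, 776]) ladder();
translate([0, 638, 0]) bench();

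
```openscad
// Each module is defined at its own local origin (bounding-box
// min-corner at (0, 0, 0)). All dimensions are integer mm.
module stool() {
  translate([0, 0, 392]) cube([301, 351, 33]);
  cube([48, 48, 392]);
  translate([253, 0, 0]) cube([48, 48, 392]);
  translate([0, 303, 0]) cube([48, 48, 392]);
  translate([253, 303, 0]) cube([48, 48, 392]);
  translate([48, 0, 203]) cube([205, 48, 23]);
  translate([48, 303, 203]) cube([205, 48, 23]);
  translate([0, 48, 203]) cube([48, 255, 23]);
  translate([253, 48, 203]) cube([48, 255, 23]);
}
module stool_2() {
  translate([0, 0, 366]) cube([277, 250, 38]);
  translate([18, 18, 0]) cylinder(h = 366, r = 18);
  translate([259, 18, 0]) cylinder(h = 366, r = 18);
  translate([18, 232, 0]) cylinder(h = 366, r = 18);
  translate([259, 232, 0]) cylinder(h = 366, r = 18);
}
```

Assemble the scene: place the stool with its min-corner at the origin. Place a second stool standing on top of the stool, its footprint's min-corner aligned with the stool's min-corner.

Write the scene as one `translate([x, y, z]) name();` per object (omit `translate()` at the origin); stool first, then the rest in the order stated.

stool();
translate([0, 0, 425]) stool_2();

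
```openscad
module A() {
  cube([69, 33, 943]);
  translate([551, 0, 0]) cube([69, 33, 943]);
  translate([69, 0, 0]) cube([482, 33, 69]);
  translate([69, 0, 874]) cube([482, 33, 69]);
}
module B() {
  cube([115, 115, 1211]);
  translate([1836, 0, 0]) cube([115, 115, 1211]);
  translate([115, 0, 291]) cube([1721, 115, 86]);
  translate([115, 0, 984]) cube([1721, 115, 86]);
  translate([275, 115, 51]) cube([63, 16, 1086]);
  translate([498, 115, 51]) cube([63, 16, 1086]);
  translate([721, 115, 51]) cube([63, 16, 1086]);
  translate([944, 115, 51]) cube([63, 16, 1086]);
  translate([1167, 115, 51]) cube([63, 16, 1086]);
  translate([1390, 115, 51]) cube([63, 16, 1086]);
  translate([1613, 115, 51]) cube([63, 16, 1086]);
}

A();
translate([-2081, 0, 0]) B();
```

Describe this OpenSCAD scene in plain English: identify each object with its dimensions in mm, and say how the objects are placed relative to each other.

A is a rectangular picture frame lying in the x–z plane (depth along y). The opening is 482 mm wide (x) by 805 mm tall (z), surrounded by a border 69 mm wide on all four sides. The frame is 33 mm deep and is made of two full-height vertical stiles with two horizontal rails fitted between them.

B is a fence section. Two 115×115 mm posts, 1211 mm tall, stand on the floor with a clear span of 1721 mm between their inner faces. Two horizontal rails of 115×86 mm section span the gap between the posts with their undersides at z = 291 mm and z = 984 mm, flush with the posts' −y face. 7 pickets, each 63 mm wide, 16 mm thick and 1086 mm tall, are fixed to the +y face of the rails with their bottoms at z = 51 mm, evenly spaced across the span with equal gaps (rounded down to the nearest mm) at the −x end and between each pair — any rounding remainder accumulates at the +x end.

The fence section is on the floor beside the picture frame on its −x side.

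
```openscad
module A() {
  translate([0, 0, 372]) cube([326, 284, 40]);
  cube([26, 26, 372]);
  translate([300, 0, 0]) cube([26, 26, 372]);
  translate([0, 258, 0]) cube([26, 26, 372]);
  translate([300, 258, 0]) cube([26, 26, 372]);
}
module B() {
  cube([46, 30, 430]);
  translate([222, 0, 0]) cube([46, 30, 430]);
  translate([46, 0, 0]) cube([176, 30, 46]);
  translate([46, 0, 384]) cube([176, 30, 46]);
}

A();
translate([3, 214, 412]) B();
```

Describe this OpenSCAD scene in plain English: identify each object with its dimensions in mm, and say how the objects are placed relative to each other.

A is a four-legged stool. The seat is 326×284 mm, 40 mm thick, top at z = 412 mm. It stands on four square legs, each 26×26 mm in cross-section, from z = 0 to the seat underside, each flush with a corner of the seat.

B is a rectangular picture frame lying in the x–z plane (depth along y). The opening is 176 mm wide (x) by 338 mm tall (z), surrounded by a border 46 mm wide on all four sides. The frame is 30 mm deep and is made of two full-height vertical stiles with two horizontal rails fitted between them.

The picture frame is on top of the stool.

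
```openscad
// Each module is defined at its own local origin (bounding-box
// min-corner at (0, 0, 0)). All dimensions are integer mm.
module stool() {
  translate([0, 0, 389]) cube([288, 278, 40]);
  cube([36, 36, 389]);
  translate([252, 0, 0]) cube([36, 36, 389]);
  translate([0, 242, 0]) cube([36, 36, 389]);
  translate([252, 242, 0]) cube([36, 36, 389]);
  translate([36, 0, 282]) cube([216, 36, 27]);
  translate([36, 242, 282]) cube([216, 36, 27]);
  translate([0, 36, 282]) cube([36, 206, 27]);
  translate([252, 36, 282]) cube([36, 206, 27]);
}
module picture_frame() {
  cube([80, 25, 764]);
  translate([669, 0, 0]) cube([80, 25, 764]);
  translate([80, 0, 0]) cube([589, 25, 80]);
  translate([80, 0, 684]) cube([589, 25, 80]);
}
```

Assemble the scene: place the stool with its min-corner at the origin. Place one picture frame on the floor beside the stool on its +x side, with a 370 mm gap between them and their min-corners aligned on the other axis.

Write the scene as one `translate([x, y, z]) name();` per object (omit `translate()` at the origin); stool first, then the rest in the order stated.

stool();
translate([658, 0, 0]) picture_frame();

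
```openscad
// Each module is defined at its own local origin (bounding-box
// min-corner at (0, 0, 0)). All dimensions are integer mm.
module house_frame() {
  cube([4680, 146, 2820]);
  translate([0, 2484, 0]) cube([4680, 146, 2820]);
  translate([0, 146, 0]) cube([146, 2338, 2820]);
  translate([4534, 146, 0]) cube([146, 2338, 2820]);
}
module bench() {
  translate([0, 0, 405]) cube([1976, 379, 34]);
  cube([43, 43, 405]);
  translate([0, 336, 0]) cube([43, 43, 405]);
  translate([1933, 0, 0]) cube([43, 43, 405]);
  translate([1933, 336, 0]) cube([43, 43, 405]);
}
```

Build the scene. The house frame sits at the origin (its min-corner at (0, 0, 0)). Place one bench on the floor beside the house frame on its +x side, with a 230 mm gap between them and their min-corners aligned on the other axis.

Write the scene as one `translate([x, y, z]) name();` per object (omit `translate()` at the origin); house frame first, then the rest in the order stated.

house_frame();
translate([4910, 0, 0]) bench();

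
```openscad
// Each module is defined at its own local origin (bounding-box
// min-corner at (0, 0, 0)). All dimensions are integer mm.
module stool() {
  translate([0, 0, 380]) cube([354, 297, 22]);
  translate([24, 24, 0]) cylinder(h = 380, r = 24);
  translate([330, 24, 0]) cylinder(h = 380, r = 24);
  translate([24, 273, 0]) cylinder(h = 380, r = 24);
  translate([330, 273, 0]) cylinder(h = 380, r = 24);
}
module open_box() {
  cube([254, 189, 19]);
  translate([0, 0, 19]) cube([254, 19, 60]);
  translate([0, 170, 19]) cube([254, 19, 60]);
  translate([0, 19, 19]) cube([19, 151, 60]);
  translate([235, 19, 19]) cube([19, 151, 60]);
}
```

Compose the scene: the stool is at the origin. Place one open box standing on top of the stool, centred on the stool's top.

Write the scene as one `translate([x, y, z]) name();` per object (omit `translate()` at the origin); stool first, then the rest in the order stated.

stool();
translate([50, 54, 402]) open_box();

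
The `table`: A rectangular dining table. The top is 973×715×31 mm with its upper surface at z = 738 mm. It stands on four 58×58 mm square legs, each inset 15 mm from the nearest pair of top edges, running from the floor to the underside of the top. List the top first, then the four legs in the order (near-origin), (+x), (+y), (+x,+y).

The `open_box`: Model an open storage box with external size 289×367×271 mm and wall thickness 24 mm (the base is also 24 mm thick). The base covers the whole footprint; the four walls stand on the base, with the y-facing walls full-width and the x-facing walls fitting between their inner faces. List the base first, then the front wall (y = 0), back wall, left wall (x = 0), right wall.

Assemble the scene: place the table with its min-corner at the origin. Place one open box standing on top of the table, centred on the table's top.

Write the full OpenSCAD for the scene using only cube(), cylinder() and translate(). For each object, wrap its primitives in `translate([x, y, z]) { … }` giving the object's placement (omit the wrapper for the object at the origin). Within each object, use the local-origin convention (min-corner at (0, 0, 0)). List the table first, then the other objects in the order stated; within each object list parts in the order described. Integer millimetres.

translate([0, 0, 707]) cube([973, 715, 31]);
translate([15, 15, 0]) cube([58, 58, 707]);
translate([900, 15, 0]) cube([58, 58, 707]);
translate([15, 642, 0]) cube([58, 58, 707]);
translate([900, 642, 0]) cube([58, 58, 707]);
translate([342, 174, 738]) {
  cube([289, 367, 24]);
  translate([0, 0, 24]) cube([289, 24, 247]);
  translate([0, 343, 24]) cube([289, 24, 247]);
  translate([0, 24, 24]) cube([24, 319, 247]);
  translate([265, 24, 24]) cube([24, 319, 247]);
}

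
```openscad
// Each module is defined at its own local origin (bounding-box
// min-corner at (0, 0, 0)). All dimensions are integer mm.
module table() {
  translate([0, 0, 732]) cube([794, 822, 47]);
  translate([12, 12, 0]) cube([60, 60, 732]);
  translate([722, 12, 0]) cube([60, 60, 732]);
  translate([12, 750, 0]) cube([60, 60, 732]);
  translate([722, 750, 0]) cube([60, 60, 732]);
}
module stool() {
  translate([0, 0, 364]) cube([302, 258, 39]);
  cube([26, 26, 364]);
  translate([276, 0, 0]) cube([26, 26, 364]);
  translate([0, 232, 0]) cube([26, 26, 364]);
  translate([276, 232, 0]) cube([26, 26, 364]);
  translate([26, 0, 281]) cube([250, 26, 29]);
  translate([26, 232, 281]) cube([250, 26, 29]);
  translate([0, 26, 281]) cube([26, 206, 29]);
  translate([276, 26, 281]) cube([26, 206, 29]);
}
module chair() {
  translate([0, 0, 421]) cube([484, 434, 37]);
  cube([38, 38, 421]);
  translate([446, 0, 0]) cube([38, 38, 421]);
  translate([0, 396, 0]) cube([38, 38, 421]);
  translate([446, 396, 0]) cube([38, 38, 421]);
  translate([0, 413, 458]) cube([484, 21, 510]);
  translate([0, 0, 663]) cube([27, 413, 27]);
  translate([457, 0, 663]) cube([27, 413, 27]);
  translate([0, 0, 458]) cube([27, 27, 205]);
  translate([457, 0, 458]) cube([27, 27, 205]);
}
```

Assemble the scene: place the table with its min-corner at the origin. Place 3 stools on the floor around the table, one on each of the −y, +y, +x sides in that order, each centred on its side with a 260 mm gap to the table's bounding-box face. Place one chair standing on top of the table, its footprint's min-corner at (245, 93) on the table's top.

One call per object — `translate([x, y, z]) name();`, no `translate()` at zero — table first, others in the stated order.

table();
translate([246, -518, 0]) stool();
translate([246, 1082, 0]) stool();
translate([1054, 282, 0]) stool();
translate([245, 93, 779]) chair();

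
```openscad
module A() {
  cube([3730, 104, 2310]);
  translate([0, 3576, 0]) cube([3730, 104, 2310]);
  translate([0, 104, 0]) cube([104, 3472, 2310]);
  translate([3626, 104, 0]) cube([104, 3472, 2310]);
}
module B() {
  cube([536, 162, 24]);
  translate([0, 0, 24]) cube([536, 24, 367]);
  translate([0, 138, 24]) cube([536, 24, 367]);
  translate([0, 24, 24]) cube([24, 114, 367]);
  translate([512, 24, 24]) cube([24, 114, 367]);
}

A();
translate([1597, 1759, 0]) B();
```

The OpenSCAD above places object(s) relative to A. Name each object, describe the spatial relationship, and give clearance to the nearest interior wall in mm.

Clearances: x = 1493, y = 1655; minimum 1493 mm.

A is a house frame. B is an open box. The open box sits inside the house frame, centred. The clearance to the nearest interior wall is 1493 mm.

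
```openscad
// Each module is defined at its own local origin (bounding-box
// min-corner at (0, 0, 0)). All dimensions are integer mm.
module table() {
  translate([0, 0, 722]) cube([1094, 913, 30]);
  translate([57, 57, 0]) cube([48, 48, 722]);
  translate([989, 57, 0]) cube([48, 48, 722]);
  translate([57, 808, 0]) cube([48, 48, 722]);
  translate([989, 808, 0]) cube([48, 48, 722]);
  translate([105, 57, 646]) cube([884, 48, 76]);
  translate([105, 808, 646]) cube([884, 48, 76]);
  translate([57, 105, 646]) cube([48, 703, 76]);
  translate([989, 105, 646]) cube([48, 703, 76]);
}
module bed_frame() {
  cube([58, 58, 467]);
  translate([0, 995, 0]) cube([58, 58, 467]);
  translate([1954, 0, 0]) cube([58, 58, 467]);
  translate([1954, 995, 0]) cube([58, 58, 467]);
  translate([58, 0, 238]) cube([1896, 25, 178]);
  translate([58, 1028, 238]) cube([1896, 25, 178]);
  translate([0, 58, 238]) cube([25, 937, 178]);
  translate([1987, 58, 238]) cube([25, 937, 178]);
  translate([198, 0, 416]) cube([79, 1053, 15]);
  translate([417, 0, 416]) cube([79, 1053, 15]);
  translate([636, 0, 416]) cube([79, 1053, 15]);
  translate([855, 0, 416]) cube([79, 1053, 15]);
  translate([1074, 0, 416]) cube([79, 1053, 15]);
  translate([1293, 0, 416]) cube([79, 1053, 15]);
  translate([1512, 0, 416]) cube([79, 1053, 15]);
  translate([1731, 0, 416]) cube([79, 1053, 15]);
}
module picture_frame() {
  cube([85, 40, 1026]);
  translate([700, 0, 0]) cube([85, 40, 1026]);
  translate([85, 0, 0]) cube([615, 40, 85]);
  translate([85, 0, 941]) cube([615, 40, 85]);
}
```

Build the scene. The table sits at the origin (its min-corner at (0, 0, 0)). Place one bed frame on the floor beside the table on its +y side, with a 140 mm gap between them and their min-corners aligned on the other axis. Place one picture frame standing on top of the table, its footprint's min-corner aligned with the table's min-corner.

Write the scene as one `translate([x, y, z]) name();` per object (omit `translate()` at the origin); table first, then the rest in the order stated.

table();
translate([0, 1053, 0]) bed_frame();
translate([0, 0, 752]) picture_frame();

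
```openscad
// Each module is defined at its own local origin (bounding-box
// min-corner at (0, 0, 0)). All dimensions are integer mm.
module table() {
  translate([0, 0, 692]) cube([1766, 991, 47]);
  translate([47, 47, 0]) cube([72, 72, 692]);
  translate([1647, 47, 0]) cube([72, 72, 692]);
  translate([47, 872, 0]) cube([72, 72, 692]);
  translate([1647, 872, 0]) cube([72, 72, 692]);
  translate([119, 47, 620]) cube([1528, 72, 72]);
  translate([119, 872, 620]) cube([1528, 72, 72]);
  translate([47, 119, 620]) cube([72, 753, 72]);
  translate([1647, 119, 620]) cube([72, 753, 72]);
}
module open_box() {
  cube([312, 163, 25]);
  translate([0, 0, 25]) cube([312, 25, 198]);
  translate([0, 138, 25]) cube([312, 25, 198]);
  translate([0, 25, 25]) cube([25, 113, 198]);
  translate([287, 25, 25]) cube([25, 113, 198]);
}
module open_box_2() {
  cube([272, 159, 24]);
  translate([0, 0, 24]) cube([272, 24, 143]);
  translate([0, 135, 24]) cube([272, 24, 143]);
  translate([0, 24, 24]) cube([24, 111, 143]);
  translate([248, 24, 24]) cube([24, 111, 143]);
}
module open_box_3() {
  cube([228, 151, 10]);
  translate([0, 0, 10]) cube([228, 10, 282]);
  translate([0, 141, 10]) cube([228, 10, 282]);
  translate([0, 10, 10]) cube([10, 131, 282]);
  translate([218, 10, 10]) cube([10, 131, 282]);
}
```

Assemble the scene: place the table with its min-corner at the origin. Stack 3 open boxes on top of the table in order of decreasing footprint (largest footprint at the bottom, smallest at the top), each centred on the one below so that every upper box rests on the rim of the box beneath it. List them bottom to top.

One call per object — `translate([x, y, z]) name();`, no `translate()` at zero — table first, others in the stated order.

table();
translate([727, 414, 739]) open_box();
translate([747, 416, 962]) open_box_2();
translate([769, 420, 1129]) open_box_3();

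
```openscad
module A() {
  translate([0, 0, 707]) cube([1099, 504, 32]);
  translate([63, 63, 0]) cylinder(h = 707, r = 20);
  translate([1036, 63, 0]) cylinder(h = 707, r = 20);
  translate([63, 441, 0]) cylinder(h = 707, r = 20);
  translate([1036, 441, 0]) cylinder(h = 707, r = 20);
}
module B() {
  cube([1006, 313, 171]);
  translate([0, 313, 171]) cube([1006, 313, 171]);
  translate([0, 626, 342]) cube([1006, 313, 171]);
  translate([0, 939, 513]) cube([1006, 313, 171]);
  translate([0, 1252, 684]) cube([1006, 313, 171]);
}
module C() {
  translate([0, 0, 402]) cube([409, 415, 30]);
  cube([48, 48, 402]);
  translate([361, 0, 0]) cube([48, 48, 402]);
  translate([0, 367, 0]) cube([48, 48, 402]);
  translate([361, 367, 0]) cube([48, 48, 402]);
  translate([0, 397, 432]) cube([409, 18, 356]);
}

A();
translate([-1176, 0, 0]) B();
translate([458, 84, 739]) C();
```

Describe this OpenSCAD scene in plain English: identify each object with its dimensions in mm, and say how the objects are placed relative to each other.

A is a table with a 1099×504 mm rectangular top, 32 mm thick, top surface at z = 739 mm, supported by four round legs of 40 mm diameter, each leg's bounding box inset 43 mm from the nearest pair of top edges, running from the floor.

B is a straight staircase of 5 solid steps. Each step is 1006 mm wide (x), 313 mm deep (y, the going) and 171 mm tall (the rise). The first step rests on the floor; each subsequent step sits one going further in +y and one rise higher in +z, directly behind and above the previous step with no overlap.

C is a chair: 409×415 mm seat, 30 mm thick, top at z = 432 mm, on four 48 mm square corner legs flush with the seat edges. A 18 mm thick backrest slab spans the full seat width, extending 356 mm above the seat top, its back face flush with the seat's +y edge.

The staircase is on the floor beside the table on its −x side. The chair is on top of the table.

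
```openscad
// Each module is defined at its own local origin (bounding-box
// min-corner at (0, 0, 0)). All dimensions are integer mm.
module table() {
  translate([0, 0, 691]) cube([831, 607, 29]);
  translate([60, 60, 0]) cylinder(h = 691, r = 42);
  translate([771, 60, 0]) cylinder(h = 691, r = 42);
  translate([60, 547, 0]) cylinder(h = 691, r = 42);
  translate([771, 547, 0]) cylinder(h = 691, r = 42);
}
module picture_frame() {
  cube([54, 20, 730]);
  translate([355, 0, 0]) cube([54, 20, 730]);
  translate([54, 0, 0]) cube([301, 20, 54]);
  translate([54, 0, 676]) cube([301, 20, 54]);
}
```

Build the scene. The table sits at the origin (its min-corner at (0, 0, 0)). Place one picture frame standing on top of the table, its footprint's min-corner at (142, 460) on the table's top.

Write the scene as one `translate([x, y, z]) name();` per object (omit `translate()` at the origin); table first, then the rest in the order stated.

table();
translate([142, 460, 720]) picture_frame();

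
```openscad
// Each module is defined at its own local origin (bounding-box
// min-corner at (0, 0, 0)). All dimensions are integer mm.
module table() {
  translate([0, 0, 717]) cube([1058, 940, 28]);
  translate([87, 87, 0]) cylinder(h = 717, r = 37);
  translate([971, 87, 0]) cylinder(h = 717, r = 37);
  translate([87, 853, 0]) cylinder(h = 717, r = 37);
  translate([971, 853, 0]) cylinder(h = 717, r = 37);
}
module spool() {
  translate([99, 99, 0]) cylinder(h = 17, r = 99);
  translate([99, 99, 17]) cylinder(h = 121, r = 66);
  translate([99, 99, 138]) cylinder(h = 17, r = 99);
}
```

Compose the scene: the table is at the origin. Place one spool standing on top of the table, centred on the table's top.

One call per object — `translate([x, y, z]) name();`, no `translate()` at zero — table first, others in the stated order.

table();
translate([430, 371, 745]) spool();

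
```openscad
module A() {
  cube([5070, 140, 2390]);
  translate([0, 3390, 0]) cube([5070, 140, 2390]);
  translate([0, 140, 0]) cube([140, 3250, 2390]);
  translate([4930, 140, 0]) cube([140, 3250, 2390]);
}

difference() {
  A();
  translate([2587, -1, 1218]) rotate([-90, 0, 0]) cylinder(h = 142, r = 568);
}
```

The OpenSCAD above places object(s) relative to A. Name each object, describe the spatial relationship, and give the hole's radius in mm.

A is a house frame. The house frame has a circular hole through its front wall. The hole's radius is 568 mm.

The subtracted cylinder has r = 568 mm.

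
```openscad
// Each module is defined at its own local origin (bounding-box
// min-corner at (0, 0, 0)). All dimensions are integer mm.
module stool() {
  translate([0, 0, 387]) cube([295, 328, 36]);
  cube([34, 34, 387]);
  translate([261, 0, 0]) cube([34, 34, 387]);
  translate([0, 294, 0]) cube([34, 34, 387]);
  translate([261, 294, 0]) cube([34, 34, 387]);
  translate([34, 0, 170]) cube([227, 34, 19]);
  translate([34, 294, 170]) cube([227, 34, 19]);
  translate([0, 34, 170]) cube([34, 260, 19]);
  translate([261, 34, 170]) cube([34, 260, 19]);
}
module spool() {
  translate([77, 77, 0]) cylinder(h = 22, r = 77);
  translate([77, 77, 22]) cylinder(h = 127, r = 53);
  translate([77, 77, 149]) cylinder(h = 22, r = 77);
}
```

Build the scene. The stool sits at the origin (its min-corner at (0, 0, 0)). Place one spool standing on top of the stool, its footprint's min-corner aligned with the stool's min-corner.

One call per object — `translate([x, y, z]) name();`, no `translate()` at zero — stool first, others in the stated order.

stool();
translate([0, 0, 423]) spool();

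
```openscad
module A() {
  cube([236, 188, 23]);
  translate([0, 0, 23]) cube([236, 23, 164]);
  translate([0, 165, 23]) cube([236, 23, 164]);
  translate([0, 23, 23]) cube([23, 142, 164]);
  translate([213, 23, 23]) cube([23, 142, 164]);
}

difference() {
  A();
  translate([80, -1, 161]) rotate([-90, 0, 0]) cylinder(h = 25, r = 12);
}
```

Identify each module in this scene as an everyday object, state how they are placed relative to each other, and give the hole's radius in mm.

The subtracted cylinder has r = 12 mm.

A is an open box. The open box has a circular hole through its front wall. The hole's radius is 12 mm.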